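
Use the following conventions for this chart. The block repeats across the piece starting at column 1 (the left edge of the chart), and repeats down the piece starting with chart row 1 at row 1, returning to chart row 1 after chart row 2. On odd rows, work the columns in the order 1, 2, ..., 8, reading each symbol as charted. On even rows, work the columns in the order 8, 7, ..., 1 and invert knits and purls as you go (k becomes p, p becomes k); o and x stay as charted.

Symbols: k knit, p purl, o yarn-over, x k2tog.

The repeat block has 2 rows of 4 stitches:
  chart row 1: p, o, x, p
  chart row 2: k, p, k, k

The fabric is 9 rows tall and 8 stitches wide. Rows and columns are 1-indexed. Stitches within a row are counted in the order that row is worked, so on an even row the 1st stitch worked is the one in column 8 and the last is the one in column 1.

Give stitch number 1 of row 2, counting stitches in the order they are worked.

For row 2: chart row = ((2-1) mod 2) + 1 = 2; this is a WS (even) row.
Chart row 2 tiled across columns 1-8: k p k k k p k k
WS row: flip the tiled sequence (start at column 8) and apply k<->p; o and x stay.
Row 2 as worked: p p k p p p k p
Counting 1 along the worked row gives p.

Result:
p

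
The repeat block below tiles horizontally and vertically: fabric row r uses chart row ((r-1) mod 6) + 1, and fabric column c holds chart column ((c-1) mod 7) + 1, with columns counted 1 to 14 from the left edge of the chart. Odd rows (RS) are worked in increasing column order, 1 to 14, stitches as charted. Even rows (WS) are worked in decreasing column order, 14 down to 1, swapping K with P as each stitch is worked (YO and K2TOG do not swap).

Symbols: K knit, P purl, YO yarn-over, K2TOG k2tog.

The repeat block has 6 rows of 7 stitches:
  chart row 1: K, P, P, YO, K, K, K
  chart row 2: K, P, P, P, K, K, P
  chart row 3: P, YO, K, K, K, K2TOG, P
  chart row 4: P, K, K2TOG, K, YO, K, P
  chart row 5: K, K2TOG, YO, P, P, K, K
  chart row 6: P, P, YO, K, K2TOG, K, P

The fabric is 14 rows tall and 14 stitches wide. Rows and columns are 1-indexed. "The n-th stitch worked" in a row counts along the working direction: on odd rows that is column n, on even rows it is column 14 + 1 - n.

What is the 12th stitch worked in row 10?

For row 10: chart row = ((10-1) mod 6) + 1 = 4; this is a WS (even) row.
Chart row 4 tiled across columns 1-14: P K K2TOG K YO K P P K K2TOG K YO K P
Wrong side: read the tiled row from column 14 down to 1 and exchange K with P (leave YO, K2TOG).
Row 10 as worked: K P YO P K2TOG P K K P YO P K2TOG P K
Counting 12 along the worked row gives K2TOG.

Stitch:
K2TOG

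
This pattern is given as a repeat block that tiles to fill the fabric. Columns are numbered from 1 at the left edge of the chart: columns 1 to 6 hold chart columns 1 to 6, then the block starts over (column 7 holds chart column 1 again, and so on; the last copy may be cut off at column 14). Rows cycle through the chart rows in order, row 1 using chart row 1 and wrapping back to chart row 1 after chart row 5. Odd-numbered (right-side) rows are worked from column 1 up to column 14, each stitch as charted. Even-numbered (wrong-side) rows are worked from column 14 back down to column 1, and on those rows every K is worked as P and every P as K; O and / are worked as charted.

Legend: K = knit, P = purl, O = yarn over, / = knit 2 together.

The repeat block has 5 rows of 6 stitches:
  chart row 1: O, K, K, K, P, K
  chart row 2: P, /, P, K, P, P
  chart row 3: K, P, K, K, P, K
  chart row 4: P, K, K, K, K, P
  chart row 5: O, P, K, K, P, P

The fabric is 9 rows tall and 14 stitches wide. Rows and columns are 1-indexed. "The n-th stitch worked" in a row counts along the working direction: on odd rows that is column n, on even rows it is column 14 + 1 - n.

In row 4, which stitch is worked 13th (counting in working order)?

Row 4: (4-1) mod 5 = 3, so use chart row 4. Even row -> WS.
Chart row 4 tiled across columns 1-14: P K K K K P P K K K K P P K
WS: work from column 14 back to column 1 (reverse the tiled row), swapping K<->P (O and / unchanged).
Row 4 as worked: P K K P P P P K K P P P P K
The 13th stitch worked is P.

Stitch:
P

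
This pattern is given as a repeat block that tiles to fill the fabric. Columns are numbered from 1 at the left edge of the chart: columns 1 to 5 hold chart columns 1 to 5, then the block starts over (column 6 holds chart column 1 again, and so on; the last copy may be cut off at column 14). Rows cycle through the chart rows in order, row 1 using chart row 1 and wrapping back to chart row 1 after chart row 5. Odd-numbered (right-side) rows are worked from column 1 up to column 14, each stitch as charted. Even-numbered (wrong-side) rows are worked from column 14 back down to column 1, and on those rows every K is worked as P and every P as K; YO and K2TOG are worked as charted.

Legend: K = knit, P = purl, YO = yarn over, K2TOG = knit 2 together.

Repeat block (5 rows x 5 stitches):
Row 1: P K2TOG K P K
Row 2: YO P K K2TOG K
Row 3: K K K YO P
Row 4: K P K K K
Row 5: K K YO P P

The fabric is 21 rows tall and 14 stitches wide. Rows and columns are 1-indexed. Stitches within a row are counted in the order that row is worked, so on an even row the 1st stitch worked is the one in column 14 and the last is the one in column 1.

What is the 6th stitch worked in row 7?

== STITCH ==
YO

Derivation:
For row 7: chart row = ((7-1) mod 5) + 1 = 2; this is a RS (odd) row.
Chart row 2 tiled across columns 1-14: YO P K K2TOG K YO P K K2TOG K YO P K K2TOG
RS row: no reversal, no swap; stitch n worked = column n.
Stitch 6 in working order -> YO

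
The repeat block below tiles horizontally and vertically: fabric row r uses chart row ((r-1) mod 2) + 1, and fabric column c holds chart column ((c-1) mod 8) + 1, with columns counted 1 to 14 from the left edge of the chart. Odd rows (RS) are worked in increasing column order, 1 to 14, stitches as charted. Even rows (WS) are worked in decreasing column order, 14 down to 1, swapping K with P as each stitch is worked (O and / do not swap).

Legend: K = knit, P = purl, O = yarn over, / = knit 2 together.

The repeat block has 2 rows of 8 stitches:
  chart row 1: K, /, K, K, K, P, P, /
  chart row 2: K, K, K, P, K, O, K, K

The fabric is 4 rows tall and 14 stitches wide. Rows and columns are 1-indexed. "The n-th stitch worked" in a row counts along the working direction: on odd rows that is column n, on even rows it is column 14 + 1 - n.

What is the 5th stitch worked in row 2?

Row 2 uses chart row ((2-1) mod 2)+1 = 2. Row 2 is even, so WS.
Chart row 2 tiled across columns 1-14: K K K P K O K K K K K P K O
WS row: flip the tiled sequence (start at column 14) and apply K<->P; O and / stay.
Row 2 as worked: O P K P P P P P O P K P P P
The 5th stitch worked is P.

Result:
P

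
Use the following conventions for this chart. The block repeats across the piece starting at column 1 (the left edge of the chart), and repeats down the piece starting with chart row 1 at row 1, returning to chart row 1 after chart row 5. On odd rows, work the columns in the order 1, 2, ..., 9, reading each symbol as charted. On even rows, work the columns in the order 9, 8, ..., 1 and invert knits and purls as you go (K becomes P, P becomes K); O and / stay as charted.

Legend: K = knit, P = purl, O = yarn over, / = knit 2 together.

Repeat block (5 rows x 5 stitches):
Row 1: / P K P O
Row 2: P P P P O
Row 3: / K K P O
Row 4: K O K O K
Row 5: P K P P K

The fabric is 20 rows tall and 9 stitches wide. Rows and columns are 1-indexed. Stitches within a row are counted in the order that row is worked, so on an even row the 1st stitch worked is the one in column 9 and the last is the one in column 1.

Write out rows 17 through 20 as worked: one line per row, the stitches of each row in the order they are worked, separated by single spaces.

Row 17: chart row 2, RS - tile across columns 1-9 and work as-is.
Row 18: chart row 3, WS - tiled (columns 1-9): / K K P O / K K P; work from column 9 back to 1 with K<->P swapped.
Row 19: chart row 4, RS - tile across columns 1-9 and work as-is.
Row 20: chart row 5, WS - tiled (columns 1-9): P K P P K P K P P; work from column 9 back to 1 with K<->P swapped.

Rows as worked:
P P P P O P P P P
K P P / O K P P /
K O K O K K O K O
K K P K P K K P K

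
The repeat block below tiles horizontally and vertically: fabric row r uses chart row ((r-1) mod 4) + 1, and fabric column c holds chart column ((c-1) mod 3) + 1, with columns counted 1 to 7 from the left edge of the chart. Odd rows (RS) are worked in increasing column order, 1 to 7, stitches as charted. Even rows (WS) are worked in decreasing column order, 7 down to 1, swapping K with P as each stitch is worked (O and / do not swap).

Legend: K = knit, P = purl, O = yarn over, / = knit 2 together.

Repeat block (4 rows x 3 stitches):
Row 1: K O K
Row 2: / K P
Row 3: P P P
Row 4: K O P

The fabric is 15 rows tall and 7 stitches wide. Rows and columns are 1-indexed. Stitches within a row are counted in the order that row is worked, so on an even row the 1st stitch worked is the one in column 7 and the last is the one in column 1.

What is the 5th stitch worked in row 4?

For row 4: chart row = ((4-1) mod 4) + 1 = 4; this is a WS (even) row.
Chart row 4 tiled across columns 1-7: K O P K O P K
WS row: flip the tiled sequence (start at column 7) and apply K<->P; O and / stay.
Row 4 as worked: P K O P K O P
Stitch 5 in working order -> K

== STITCH ==
K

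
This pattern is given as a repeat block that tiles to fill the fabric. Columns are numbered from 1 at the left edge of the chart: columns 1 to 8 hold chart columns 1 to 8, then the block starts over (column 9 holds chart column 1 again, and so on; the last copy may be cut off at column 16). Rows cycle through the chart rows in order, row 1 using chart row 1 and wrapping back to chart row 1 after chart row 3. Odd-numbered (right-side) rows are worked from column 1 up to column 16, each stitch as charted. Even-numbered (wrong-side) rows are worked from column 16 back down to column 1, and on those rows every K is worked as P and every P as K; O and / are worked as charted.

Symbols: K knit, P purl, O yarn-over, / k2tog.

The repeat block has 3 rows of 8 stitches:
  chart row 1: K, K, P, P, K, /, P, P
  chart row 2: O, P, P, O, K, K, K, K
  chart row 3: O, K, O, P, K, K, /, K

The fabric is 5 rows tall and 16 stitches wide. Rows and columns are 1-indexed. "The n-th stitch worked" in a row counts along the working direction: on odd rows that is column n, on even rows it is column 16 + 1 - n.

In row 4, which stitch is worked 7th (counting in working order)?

Stitch:
P

Derivation:
Row 4: (4-1) mod 3 = 0, so use chart row 1. Even row -> WS.
Chart row 1 tiled across columns 1-16: K K P P K / P P K K P P K / P P
WS row: flip the tiled sequence (start at column 16) and apply K<->P; O and / stay.
Row 4 as worked: K K / P K K P P K K / P K K P P
Stitch 7 in working order -> P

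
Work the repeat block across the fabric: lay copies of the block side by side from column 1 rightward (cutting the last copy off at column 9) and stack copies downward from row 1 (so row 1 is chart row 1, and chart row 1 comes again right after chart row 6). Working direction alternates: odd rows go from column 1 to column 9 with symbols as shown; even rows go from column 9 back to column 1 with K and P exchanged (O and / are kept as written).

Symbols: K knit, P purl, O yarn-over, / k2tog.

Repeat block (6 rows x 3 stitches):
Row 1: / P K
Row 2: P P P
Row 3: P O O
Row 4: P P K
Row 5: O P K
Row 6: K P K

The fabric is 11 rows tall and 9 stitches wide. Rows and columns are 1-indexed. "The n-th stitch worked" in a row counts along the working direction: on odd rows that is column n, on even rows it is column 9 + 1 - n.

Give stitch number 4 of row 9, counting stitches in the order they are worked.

Result:
P

Derivation:
Row 9: (9-1) mod 6 = 2, so use chart row 3. Odd row -> RS.
Chart row 3 tiled across columns 1-9: P O O P O O P O O
RS: work column 1 to column 9, symbols as charted — the tiled row is the row as worked.
Stitch 4 in working order -> P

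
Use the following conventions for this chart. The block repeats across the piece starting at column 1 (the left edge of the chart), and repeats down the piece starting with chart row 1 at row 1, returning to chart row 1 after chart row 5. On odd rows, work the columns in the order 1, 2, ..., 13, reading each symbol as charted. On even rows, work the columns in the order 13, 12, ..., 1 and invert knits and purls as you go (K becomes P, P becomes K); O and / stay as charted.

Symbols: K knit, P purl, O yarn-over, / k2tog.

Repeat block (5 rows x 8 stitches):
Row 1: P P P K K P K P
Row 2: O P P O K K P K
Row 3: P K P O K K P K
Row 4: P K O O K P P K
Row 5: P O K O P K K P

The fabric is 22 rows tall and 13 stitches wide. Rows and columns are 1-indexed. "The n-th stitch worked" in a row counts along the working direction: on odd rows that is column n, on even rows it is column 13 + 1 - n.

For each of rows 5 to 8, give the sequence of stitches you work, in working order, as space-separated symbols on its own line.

Rows as worked:
P O K O P K K P P O K O P
P P K K K K P K P P K K K
O P P O K K P K O P P O K
P O K P K P K P P O K P K

Derivation:
Row 5: chart row 5, RS - tile across columns 1-13 and work as-is.
Row 6: chart row 1, WS - tiled (columns 1-13): P P P K K P K P P P P K K; work from column 13 back to 1 with K<->P swapped.
Row 7: chart row 2, RS - tile across columns 1-13 and work as-is.
Row 8: chart row 3, WS - tiled (columns 1-13): P K P O K K P K P K P O K; work from column 13 back to 1 with K<->P swapped.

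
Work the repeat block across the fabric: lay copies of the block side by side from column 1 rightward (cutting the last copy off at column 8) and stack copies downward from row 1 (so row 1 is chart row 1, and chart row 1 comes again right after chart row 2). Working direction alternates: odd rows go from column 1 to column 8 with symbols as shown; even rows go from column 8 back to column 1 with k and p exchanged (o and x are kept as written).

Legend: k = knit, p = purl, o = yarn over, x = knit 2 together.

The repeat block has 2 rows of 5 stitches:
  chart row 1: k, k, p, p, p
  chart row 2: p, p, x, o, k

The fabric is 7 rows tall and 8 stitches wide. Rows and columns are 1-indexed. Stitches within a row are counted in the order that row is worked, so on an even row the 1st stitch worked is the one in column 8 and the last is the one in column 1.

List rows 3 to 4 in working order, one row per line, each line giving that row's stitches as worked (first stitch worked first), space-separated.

Row 3: chart row 1, RS - tile across columns 1-8 and work as-is.
Row 4: chart row 2, WS - tiled (columns 1-8): p p x o k p p x; work from column 8 back to 1 with k<->p swapped.

== ROWS AS WORKED ==
k k p p p k k p
x k k p o x k k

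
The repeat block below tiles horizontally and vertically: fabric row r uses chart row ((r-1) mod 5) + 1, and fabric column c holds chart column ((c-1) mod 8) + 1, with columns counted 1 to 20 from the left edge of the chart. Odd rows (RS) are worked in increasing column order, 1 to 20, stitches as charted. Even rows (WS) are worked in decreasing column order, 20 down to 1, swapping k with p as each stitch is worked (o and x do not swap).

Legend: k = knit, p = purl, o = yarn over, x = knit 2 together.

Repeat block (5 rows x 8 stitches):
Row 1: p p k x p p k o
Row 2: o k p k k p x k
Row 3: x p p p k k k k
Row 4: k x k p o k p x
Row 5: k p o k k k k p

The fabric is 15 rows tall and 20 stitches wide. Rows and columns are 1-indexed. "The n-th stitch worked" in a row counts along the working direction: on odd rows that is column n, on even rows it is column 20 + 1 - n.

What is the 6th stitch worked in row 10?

Result:
p

Derivation:
For row 10: chart row = ((10-1) mod 5) + 1 = 5; this is a WS (even) row.
Chart row 5 tiled across columns 1-20: k p o k k k k p k p o k k k k p k p o k
Wrong side: read the tiled row from column 20 down to 1 and exchange k with p (leave o, x).
Row 10 as worked: p o k p k p p p p o k p k p p p p o k p
The 6th stitch worked is p.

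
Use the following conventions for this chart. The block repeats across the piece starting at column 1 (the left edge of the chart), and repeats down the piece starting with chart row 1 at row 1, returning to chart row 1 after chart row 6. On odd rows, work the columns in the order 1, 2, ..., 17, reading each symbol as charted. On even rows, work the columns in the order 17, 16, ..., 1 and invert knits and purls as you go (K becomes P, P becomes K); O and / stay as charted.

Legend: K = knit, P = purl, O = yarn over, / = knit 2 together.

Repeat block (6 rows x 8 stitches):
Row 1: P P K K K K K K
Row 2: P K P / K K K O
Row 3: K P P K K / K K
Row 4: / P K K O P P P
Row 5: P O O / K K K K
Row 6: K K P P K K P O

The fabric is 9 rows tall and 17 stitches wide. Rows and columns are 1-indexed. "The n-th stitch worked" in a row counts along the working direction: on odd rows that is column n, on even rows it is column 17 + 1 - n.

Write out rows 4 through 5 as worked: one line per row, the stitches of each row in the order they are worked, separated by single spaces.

Row 4: chart row 4, WS - tiled (columns 1-17): / P K K O P P P / P K K O P P P /; work from column 17 back to 1 with K<->P swapped.
Row 5: chart row 5, RS - tile across columns 1-17 and work as-is.

Rows as worked:
/ K K K O P P K / K K K O P P K /
P O O / K K K K P O O / K K K K P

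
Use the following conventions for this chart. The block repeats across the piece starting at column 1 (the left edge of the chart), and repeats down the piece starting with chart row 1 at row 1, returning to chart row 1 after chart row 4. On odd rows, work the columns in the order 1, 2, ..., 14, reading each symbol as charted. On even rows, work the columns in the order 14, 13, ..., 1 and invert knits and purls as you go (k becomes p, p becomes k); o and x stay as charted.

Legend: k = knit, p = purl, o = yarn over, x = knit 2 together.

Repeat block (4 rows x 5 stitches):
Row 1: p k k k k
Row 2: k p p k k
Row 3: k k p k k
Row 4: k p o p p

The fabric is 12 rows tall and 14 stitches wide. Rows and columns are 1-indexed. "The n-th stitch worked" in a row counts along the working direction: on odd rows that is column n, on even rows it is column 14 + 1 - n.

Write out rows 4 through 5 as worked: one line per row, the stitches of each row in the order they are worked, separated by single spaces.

== ROWS AS WORKED ==
k o k p k k o k p k k o k p
p k k k k p k k k k p k k k

Derivation:
Row 4: chart row 4, WS - tiled (columns 1-14): k p o p p k p o p p k p o p; work from column 14 back to 1 with k<->p swapped.
Row 5: chart row 1, RS - tile across columns 1-14 and work as-is.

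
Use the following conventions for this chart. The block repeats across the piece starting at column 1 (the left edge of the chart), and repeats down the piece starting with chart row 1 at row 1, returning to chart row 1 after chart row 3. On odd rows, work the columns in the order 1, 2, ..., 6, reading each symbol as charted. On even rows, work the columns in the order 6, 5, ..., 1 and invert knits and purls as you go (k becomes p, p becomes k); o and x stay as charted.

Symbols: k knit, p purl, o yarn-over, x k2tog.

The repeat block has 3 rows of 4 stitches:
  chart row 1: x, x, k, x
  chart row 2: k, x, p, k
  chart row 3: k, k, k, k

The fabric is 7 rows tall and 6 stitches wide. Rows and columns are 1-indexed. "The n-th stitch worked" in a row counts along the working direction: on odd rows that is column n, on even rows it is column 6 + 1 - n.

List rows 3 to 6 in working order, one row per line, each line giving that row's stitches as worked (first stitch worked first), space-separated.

Rows as worked:
k k k k k k
x x x p x x
k x p k k x
p p p p p p

Derivation:
Row 3: chart row 3, RS - tile across columns 1-6 and work as-is.
Row 4: chart row 1, WS - tiled (columns 1-6): x x k x x x; work from column 6 back to 1 with k<->p swapped.
Row 5: chart row 2, RS - tile across columns 1-6 and work as-is.
Row 6: chart row 3, WS - tiled (columns 1-6): k k k k k k; work from column 6 back to 1 with k<->p swapped.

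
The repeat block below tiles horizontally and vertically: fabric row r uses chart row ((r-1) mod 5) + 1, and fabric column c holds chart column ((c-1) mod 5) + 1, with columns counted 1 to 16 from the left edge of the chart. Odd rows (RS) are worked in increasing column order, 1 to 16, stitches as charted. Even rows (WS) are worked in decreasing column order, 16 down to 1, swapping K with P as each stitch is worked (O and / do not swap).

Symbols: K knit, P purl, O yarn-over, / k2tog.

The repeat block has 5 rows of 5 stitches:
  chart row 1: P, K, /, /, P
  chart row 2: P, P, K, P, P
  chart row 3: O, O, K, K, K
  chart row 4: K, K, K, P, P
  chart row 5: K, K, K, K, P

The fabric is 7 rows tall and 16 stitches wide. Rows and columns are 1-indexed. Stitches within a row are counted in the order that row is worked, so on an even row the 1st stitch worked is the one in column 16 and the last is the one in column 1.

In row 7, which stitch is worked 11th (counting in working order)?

Result:
P

Derivation:
Row 7 uses chart row ((7-1) mod 5)+1 = 2. Row 7 is odd, so RS.
Chart row 2 tiled across columns 1-16: P P K P P P P K P P P P K P P P
Right side: take the tiled row as-is (worked left to right from column 1).
The 11th stitch worked is P.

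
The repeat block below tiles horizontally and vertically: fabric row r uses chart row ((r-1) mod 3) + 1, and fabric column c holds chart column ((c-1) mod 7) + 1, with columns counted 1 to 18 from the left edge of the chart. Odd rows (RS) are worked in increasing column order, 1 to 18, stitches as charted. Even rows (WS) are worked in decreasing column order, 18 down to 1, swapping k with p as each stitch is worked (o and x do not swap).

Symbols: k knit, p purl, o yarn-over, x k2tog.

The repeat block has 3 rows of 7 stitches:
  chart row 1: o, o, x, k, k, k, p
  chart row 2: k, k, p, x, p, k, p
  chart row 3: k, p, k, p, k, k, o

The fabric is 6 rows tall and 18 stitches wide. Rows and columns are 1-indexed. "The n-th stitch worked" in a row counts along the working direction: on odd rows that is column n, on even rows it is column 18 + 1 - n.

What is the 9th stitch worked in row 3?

For row 3: chart row = ((3-1) mod 3) + 1 = 3; this is a RS (odd) row.
Chart row 3 tiled across columns 1-18: k p k p k k o k p k p k k o k p k p
RS: work column 1 to column 18, symbols as charted — the tiled row is the row as worked.
Stitch 9 in working order -> p

Stitch:
p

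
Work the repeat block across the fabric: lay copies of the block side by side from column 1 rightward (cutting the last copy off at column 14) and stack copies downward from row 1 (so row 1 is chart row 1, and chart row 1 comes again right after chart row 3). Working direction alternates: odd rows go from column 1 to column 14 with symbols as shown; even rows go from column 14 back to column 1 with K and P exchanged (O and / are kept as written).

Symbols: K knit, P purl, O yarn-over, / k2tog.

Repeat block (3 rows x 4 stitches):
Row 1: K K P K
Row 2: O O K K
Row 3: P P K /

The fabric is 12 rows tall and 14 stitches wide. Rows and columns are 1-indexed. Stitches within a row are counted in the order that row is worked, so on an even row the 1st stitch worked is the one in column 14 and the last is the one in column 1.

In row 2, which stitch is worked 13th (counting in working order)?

Row 2 uses chart row ((2-1) mod 3)+1 = 2. Row 2 is even, so WS.
Chart row 2 tiled across columns 1-14: O O K K O O K K O O K K O O
Wrong side: read the tiled row from column 14 down to 1 and exchange K with P (leave O, /).
Row 2 as worked: O O P P O O P P O O P P O O
The 13th stitch worked is O.

Result:
O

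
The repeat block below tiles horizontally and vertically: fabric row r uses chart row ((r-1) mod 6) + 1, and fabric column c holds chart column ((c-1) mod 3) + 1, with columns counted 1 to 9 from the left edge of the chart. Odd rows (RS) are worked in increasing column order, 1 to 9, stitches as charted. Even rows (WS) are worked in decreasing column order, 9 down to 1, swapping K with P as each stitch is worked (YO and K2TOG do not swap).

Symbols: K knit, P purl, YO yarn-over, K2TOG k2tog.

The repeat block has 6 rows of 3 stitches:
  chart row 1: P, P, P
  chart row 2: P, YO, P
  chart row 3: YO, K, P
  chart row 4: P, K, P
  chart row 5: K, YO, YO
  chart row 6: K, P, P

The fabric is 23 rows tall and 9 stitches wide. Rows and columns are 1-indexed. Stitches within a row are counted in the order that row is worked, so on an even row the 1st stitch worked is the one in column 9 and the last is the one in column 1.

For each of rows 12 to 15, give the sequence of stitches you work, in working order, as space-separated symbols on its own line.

Row 12: chart row 6, WS - tiled (columns 1-9): K P P K P P K P P; work from column 9 back to 1 with K<->P swapped.
Row 13: chart row 1, RS - tile across columns 1-9 and work as-is.
Row 14: chart row 2, WS - tiled (columns 1-9): P YO P P YO P P YO P; work from column 9 back to 1 with K<->P swapped.
Row 15: chart row 3, RS - tile across columns 1-9 and work as-is.

== ROWS AS WORKED ==
K K P K K P K K P
P P P P P P P P P
K YO K K YO K K YO K
YO K P YO K P YO K P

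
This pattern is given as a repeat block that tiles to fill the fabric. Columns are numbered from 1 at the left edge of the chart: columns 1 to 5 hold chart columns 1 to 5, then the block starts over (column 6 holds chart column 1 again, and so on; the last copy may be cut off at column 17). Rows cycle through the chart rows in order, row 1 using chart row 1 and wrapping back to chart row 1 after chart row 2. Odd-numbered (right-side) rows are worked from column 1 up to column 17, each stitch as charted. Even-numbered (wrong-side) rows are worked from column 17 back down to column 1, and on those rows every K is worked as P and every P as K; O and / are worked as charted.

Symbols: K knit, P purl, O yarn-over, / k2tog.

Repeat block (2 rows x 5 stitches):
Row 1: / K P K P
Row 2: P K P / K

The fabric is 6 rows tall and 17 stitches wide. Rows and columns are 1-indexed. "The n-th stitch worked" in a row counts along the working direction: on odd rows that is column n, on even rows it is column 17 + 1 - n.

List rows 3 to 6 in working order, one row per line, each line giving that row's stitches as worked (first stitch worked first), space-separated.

Rows as worked:
/ K P K P / K P K P / K P K P / K
P K P / K P K P / K P K P / K P K
/ K P K P / K P K P / K P K P / K
P K P / K P K P / K P K P / K P K

Derivation:
Row 3: chart row 1, RS - tile across columns 1-17 and work as-is.
Row 4: chart row 2, WS - tiled (columns 1-17): P K P / K P K P / K P K P / K P K; work from column 17 back to 1 with K<->P swapped.
Row 5: chart row 1, RS - tile across columns 1-17 and work as-is.
Row 6: chart row 2, WS - tiled (columns 1-17): P K P / K P K P / K P K P / K P K; work from column 17 back to 1 with K<->P swapped.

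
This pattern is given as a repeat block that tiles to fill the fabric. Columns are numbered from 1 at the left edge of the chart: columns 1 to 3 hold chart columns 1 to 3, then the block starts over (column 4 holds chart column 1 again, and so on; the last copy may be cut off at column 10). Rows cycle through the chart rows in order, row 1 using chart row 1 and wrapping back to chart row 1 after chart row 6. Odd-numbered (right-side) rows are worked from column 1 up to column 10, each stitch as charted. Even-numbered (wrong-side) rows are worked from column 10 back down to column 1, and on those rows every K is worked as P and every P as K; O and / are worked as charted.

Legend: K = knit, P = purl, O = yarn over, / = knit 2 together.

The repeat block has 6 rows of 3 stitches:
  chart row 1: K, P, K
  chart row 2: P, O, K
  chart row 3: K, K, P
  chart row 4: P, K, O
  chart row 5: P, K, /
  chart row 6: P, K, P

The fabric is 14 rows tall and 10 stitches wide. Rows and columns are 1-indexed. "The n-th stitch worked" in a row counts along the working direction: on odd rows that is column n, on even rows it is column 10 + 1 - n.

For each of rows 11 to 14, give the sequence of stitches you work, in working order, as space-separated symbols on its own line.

Row 11: chart row 5, RS - tile across columns 1-10 and work as-is.
Row 12: chart row 6, WS - tiled (columns 1-10): P K P P K P P K P P; work from column 10 back to 1 with K<->P swapped.
Row 13: chart row 1, RS - tile across columns 1-10 and work as-is.
Row 14: chart row 2, WS - tiled (columns 1-10): P O K P O K P O K P; work from column 10 back to 1 with K<->P swapped.

Result:
P K / P K / P K / P
K K P K K P K K P K
K P K K P K K P K K
K P O K P O K P O K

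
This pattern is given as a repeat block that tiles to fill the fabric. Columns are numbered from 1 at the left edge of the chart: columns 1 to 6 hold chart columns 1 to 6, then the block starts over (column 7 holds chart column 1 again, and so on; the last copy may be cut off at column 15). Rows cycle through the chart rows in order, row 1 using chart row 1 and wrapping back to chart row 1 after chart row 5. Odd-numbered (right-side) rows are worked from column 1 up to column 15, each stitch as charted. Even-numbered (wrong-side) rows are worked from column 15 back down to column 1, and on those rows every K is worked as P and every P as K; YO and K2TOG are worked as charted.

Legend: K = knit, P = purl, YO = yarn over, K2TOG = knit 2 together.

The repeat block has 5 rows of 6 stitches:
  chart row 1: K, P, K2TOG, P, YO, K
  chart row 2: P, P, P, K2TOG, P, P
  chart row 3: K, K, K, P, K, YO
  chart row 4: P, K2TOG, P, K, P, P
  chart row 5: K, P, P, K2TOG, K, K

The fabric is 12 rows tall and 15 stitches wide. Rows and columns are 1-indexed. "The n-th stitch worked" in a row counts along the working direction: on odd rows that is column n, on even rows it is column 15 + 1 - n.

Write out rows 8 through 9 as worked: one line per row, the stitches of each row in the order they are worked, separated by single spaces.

== ROWS AS WORKED ==
P P P YO P K P P P YO P K P P P
P K2TOG P K P P P K2TOG P K P P P K2TOG P

Derivation:
Row 8: chart row 3, WS - tiled (columns 1-15): K K K P K YO K K K P K YO K K K; work from column 15 back to 1 with K<->P swapped.
Row 9: chart row 4, RS - tile across columns 1-15 and work as-is.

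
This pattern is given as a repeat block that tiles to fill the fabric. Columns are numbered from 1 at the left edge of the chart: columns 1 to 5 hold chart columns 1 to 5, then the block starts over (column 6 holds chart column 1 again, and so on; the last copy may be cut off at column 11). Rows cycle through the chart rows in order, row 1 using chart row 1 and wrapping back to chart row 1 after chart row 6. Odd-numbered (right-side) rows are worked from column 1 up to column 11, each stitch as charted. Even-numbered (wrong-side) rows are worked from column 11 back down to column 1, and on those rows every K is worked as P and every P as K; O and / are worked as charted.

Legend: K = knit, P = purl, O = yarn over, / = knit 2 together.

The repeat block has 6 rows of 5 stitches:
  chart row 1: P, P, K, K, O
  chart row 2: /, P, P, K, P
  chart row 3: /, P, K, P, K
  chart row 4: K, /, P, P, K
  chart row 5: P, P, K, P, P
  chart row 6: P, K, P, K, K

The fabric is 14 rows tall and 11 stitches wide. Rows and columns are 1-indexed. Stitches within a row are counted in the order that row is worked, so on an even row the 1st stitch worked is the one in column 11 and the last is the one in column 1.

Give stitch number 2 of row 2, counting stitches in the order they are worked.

== STITCH ==
K

Derivation:
For row 2: chart row = ((2-1) mod 6) + 1 = 2; this is a WS (even) row.
Chart row 2 tiled across columns 1-11: / P P K P / P P K P /
WS: work from column 11 back to column 1 (reverse the tiled row), swapping K<->P (O and / unchanged).
Row 2 as worked: / K P K K / K P K K /
The 2nd stitch worked is K.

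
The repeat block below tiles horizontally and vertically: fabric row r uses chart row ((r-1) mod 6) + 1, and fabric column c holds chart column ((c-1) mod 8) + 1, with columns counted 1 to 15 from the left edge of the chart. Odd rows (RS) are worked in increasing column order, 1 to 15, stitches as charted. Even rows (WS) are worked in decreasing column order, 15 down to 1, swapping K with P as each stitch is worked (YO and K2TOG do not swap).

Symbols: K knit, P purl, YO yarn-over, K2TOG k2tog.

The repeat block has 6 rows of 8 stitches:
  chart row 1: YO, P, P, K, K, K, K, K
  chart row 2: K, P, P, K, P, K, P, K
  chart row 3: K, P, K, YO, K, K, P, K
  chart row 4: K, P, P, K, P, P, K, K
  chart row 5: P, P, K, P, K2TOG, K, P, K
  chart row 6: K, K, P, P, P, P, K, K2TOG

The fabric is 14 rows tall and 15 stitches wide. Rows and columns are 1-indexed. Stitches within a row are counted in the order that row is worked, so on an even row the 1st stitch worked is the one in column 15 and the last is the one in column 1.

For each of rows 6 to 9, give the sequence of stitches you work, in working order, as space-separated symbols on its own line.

Row 6: chart row 6, WS - tiled (columns 1-15): K K P P P P K K2TOG K K P P P P K; work from column 15 back to 1 with K<->P swapped.
Row 7: chart row 1, RS - tile across columns 1-15 and work as-is.
Row 8: chart row 2, WS - tiled (columns 1-15): K P P K P K P K K P P K P K P; work from column 15 back to 1 with K<->P swapped.
Row 9: chart row 3, RS - tile across columns 1-15 and work as-is.

Result:
P K K K K P P K2TOG P K K K K P P
YO P P K K K K K YO P P K K K K
K P K P K K P P K P K P K K P
K P K YO K K P K K P K YO K K P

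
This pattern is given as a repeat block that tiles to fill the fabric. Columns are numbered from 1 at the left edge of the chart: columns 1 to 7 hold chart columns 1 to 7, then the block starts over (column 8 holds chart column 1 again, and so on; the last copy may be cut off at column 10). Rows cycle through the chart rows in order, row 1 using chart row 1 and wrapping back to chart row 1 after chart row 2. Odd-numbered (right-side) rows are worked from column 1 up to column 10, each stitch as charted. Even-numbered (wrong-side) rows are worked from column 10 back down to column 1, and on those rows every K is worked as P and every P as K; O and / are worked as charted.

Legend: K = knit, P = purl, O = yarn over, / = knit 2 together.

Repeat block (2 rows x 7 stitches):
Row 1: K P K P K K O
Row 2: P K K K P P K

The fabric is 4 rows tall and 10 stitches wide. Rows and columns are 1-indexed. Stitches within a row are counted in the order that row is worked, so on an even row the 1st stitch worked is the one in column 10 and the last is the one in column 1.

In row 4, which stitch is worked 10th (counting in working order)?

Result:
K

Derivation:
For row 4: chart row = ((4-1) mod 2) + 1 = 2; this is a WS (even) row.
Chart row 2 tiled across columns 1-10: P K K K P P K P K K
WS: work from column 10 back to column 1 (reverse the tiled row), swapping K<->P (O and / unchanged).
Row 4 as worked: P P K P K K P P P K
Stitch 10 in working order -> K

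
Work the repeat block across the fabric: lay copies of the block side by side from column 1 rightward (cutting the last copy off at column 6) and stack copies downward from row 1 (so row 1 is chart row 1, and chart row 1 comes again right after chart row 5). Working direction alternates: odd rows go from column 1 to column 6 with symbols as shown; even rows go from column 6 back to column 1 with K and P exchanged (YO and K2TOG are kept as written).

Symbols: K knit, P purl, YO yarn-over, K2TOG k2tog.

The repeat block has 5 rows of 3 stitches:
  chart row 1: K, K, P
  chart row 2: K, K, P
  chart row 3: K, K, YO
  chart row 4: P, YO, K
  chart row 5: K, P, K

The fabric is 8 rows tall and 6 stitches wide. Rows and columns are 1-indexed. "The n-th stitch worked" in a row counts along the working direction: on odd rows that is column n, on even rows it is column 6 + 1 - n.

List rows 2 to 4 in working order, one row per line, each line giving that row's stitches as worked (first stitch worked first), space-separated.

Row 2: chart row 2, WS - tiled (columns 1-6): K K P K K P; work from column 6 back to 1 with K<->P swapped.
Row 3: chart row 3, RS - tile across columns 1-6 and work as-is.
Row 4: chart row 4, WS - tiled (columns 1-6): P YO K P YO K; work from column 6 back to 1 with K<->P swapped.

Rows as worked:
K P P K P P
K K YO K K YO
P YO K P YO K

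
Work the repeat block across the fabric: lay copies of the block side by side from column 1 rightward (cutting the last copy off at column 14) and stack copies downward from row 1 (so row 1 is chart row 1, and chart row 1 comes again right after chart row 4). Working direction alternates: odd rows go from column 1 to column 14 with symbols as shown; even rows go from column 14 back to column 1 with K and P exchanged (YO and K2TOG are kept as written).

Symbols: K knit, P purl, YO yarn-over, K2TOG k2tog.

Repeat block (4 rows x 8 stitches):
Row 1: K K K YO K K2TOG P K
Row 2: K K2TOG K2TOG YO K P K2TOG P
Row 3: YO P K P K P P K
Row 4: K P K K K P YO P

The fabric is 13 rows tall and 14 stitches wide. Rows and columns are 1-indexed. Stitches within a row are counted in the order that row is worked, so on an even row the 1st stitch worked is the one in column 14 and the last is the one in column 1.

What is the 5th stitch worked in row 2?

== STITCH ==
K2TOG

Derivation:
Row 2 uses chart row ((2-1) mod 4)+1 = 2. Row 2 is even, so WS.
Chart row 2 tiled across columns 1-14: K K2TOG K2TOG YO K P K2TOG P K K2TOG K2TOG YO K P
WS row: flip the tiled sequence (start at column 14) and apply K<->P; YO and K2TOG stay.
Row 2 as worked: K P YO K2TOG K2TOG P K K2TOG K P YO K2TOG K2TOG P
Stitch 5 in working order -> K2TOG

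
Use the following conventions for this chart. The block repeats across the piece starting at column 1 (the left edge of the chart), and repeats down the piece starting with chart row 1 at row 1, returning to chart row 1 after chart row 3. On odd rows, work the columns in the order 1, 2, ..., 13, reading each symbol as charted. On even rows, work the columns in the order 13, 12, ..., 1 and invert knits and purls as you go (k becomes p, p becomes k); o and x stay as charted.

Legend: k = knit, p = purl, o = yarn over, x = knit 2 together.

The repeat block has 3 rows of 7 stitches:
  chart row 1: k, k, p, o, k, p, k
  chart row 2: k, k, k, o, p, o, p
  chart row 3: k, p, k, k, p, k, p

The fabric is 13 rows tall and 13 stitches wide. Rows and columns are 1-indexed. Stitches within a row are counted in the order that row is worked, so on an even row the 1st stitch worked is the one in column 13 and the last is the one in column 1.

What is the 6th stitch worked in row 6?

Row 6 uses chart row ((6-1) mod 3)+1 = 3. Row 6 is even, so WS.
Chart row 3 tiled across columns 1-13: k p k k p k p k p k k p k
WS: work from column 13 back to column 1 (reverse the tiled row), swapping k<->p (o and x unchanged).
Row 6 as worked: p k p p k p k p k p p k p
Stitch 6 in working order -> p

Result:
p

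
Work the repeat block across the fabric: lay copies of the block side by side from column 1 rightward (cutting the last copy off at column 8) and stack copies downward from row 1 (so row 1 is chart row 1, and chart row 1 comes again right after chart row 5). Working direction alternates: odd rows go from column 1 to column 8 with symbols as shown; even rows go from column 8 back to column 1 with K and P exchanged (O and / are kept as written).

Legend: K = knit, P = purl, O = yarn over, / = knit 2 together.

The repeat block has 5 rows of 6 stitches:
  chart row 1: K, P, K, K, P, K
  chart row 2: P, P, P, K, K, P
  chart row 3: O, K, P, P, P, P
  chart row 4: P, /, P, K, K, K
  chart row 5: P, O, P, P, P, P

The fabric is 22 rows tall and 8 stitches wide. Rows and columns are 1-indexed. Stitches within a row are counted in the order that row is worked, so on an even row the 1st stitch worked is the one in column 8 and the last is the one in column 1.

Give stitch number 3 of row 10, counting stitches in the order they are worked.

Row 10: (10-1) mod 5 = 4, so use chart row 5. Even row -> WS.
Chart row 5 tiled across columns 1-8: P O P P P P P O
Wrong side: read the tiled row from column 8 down to 1 and exchange K with P (leave O, /).
Row 10 as worked: O K K K K K O K
The 3rd stitch worked is K.

Stitch:
K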